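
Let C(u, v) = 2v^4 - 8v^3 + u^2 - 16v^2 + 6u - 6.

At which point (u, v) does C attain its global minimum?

(-3, 4)

C(u,v) separates as P(u) + Q(v) − 6, so its minimum is min P + min Q − 6.
P'(u) = 2u + 6 vanishes at u ∈ {-3}; Q'(v) = 8v(v - 4)(v + 1) vanishes at v ∈ {-1, 0, 4}.
Local minima of P (where P''>0): P(-3)=-9. Local minima of Q: Q(-1)=-6, Q(4)=-256.
So the global minimum of C is P(-3) + Q(4) − 6 = -9 − 256 − 6 = -271, attained at (-3, 4).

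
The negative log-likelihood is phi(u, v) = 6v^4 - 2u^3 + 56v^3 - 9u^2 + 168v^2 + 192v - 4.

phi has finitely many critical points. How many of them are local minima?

2

phi separates as a function of u plus a function of v, so ∇phi=0 decouples.
∂phi/∂u = -6u(u + 3) = 0 at u ∈ {-3, 0}; ∂phi/∂v = 24(v + 1)(v + 2)(v + 4) = 0 at v ∈ {-4, -2, -1}.
The Hessian is diagonal: diag(phi_uu, phi_vv). Second derivatives: phi_uu(-3)=18, phi_uu(0)=-18; phi_vv(-4)=144, phi_vv(-2)=-48, phi_vv(-1)=72.
Local minima occur where both diagonal entries positive: (-3, -4), (-3, -1). Count: 2.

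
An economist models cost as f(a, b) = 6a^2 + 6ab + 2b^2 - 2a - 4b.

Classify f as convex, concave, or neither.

f is quadratic, so its Hessian is the constant matrix H = [[12, 6], [6, 4]].
det(H) = 12, tr(H) = 16.
det(H) > 0 and tr(H) > 0, so H is positive definite everywhere: convex.

convex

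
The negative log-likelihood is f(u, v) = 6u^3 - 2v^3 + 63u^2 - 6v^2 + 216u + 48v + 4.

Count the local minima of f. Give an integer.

f separates as a function of u plus a function of v, so ∇f=0 decouples.
∂f/∂u = 18(u + 3)(u + 4) = 0 at u ∈ {-4, -3}; ∂f/∂v = -6(v - 2)(v + 4) = 0 at v ∈ {-4, 2}.
The Hessian is diagonal: diag(f_uu, f_vv). Second derivatives: f_uu(-4)=-18, f_uu(-3)=18; f_vv(-4)=36, f_vv(2)=-36.
Local minima occur where both diagonal entries positive: (-3, -4). Count: 1.

1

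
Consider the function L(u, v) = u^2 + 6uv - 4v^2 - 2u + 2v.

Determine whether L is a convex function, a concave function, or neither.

neither

L is quadratic, so its Hessian is the constant matrix H = [[2, 6], [6, -8]].
det(H) = -52, tr(H) = -6.
det(H) < 0, so H is indefinite: neither convex nor concave.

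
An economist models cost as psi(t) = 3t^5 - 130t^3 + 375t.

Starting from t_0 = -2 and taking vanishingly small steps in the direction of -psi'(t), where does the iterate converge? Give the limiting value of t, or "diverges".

psi'(t) = 15(t - 5)(t - 1)(t + 1)(t + 5), so psi'(-2) = -945.
Gradient descent moves in the -psi' direction, i.e. t is increasing.
The nearest critical point in that direction is t = -1, where psi'' = 720 > 0 (a local minimum). The iterate converges there.

-1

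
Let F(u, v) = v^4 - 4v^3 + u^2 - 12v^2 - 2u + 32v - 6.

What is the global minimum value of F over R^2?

-71

F(u,v) separates as P(u) + Q(v) − 6, so its minimum is min P + min Q − 6.
P'(u) = 2u - 2 vanishes at u ∈ {1}; Q'(v) = 4(v - 4)(v - 1)(v + 2) vanishes at v ∈ {-2, 1, 4}.
Local minima of P (where P''>0): P(1)=-1. Local minima of Q: Q(-2)=-64, Q(4)=-64.
So the global minimum of F is P(1) + Q(-2) − 6 = -1 − 64 − 6 = -71, attained at (1, -2).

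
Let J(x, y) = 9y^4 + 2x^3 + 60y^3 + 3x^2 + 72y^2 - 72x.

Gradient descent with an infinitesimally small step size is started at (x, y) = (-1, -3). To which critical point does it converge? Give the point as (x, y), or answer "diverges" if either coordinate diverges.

J is separable, so gradient descent decouples: x follows -∂J/∂x, y follows -∂J/∂y.
∂J/∂x = 6(x - 3)(x + 4); at x=-1 this is -72, so x increases.
∂J/∂y = 36y(y + 1)(y + 4); at y=-3 this is 216, so y decreases.
x converges to its nearest critical value 3 (a local min of the x-part); y converges to -4. The iterate converges to (3, -4).

(3, -4)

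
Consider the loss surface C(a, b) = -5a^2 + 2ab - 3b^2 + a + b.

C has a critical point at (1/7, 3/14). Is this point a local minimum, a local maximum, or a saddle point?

local maximum

The Hessian of C is constant: H = [[-10, 2], [2, -6]].
det(H) = (-10)·(-6) − 2² = 56.
det(H) > 0 and tr(H) = -16 < 0, so H is negative definite and the point is a local maximum.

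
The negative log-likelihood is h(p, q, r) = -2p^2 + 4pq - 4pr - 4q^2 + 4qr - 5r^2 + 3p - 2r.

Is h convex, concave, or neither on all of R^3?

concave

h is quadratic, so its Hessian is the constant matrix H = [[-4, 4, -4], [4, -8, 4], [-4, 4, -10]].
Leading principal minors: -4, 16, -96.
Signs alternate −, +, − ⇒ H ≺ 0 ⇒ concave.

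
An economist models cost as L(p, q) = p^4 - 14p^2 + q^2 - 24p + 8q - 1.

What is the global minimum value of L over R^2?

-134

L(p,q) separates as A(p) + B(q) − 1, so its minimum is min A + min B − 1.
A'(p) = 4(p - 3)(p + 1)(p + 2) vanishes at p ∈ {-2, -1, 3}; B'(q) = 2q + 8 vanishes at q ∈ {-4}.
Local minima of A (where A''>0): A(-2)=8, A(3)=-117. Local minima of B: B(-4)=-16.
So the global minimum of L is A(3) + B(-4) − 1 = -117 − 16 − 1 = -134, attained at (3, -4).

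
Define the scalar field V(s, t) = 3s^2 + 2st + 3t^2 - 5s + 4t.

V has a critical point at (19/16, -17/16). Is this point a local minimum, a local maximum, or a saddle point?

The Hessian of V is constant: H = [[6, 2], [2, 6]].
det(H) = 6·6 − 2² = 32.
det(H) > 0 and tr(H) = 12 > 0, so H is positive definite and the point is a local minimum.

local minimum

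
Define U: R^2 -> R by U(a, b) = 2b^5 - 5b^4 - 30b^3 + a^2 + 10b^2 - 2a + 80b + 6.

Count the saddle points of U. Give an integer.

2

U separates as a function of a plus a function of b, so ∇U=0 decouples.
∂U/∂a = 2(a - 1) = 0 at a ∈ {1}; ∂U/∂b = 10(b - 4)(b - 1)(b + 1)(b + 2) = 0 at b ∈ {-2, -1, 1, 4}.
The Hessian is diagonal: diag(U_aa, U_bb). Second derivatives: U_aa(1)=2; U_bb(-2)=-180, U_bb(-1)=100, U_bb(1)=-180, U_bb(4)=900.
Saddle points occur where the two diagonal entries have opposite signs: (1, -2), (1, 1). Count: 2.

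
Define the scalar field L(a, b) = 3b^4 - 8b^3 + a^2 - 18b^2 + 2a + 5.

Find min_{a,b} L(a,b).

-131

L(a,b) separates as P(a) + Q(b) + 5, so its minimum is min P + min Q + 5.
P'(a) = 2a + 2 vanishes at a ∈ {-1}; Q'(b) = 12b(b - 3)(b + 1) vanishes at b ∈ {-1, 0, 3}.
Local minima of P (where P''>0): P(-1)=-1. Local minima of Q: Q(-1)=-7, Q(3)=-135.
So the global minimum of L is P(-1) + Q(3) + 5 = -1 − 135 + 5 = -131, attained at (-1, 3).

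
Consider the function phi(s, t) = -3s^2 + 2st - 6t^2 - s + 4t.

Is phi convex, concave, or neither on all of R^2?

phi is quadratic, so its Hessian is the constant matrix H = [[-6, 2], [2, -12]].
det(H) = 68, tr(H) = -18.
det(H) > 0 and tr(H) < 0, so H is negative definite everywhere: concave.

concave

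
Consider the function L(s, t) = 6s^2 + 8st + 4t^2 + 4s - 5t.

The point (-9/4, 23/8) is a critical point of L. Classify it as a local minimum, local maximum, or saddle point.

The Hessian of L is constant: H = [[12, 8], [8, 8]].
det(H) = 12·8 − 8² = 32.
det(H) > 0 and tr(H) = 20 > 0, so H is positive definite and the point is a local minimum.

local minimum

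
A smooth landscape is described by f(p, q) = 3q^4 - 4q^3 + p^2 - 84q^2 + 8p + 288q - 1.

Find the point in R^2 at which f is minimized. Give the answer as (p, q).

(-4, -4)

f(p,q) separates as A(p) + B(q) − 1, so its minimum is min A + min B − 1.
A'(p) = 2p + 8 vanishes at p ∈ {-4}; B'(q) = 12(q - 3)(q - 2)(q + 4) vanishes at q ∈ {-4, 2, 3}.
Local minima of A (where A''>0): A(-4)=-16. Local minima of B: B(-4)=-1472, B(3)=243.
So the global minimum of f is A(-4) + B(-4) − 1 = -16 − 1472 − 1 = -1489, attained at (-4, -4).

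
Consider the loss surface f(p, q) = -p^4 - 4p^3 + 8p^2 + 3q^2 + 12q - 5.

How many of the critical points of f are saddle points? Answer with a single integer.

2

f separates as a function of p plus a function of q, so ∇f=0 decouples.
∂f/∂p = -4p(p - 1)(p + 4) = 0 at p ∈ {-4, 0, 1}; ∂f/∂q = 6(q + 2) = 0 at q ∈ {-2}.
The Hessian is diagonal: diag(f_pp, f_qq). Second derivatives: f_pp(-4)=-80, f_pp(0)=16, f_pp(1)=-20; f_qq(-2)=6.
Saddle points occur where the two diagonal entries have opposite signs: (-4, -2), (1, -2). Count: 2.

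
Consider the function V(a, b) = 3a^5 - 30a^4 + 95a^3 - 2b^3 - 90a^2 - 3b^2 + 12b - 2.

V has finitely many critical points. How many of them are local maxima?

2

V separates as a function of a plus a function of b, so ∇V=0 decouples.
∂V/∂a = 15a(a - 4)(a - 3)(a - 1) = 0 at a ∈ {0, 1, 3, 4}; ∂V/∂b = -6(b - 1)(b + 2) = 0 at b ∈ {-2, 1}.
The Hessian is diagonal: diag(V_aa, V_bb). Second derivatives: V_aa(0)=-180, V_aa(1)=90, V_aa(3)=-90, V_aa(4)=180; V_bb(-2)=18, V_bb(1)=-18.
Local maxima occur where both diagonal entries negative: (0, 1), (3, 1). Count: 2.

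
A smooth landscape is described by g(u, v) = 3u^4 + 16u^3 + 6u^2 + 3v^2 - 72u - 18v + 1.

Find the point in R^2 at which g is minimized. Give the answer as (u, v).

g(u,v) separates as P(u) + Q(v) + 1, so its minimum is min P + min Q + 1.
P'(u) = 12(u - 1)(u + 2)(u + 3) vanishes at u ∈ {-3, -2, 1}; Q'(v) = 6v - 18 vanishes at v ∈ {3}.
Local minima of P (where P''>0): P(-3)=81, P(1)=-47. Local minima of Q: Q(3)=-27.
So the global minimum of g is P(1) + Q(3) + 1 = -47 − 27 + 1 = -73, attained at (1, 3).

(1, 3)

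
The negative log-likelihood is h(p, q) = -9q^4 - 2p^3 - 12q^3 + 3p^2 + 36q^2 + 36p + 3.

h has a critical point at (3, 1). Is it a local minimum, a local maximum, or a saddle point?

local maximum

The mixed partial ∂²h/∂p∂q is 0, so the Hessian at any point is diag(h_pp, h_qq) = diag(6(-2p + 1), 36(-3q^2 - 2q + 2)).
At (3, 1): H = diag(-30, -108).
Both eigenvalues are negative, so H is negative definite: a local maximum.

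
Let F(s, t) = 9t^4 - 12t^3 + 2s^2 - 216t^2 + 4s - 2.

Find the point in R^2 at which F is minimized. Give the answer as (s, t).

(-1, 4)

F(s,t) separates as P(s) + Q(t) − 2, so its minimum is min P + min Q − 2.
P'(s) = 4s + 4 vanishes at s ∈ {-1}; Q'(t) = 36t(t - 4)(t + 3) vanishes at t ∈ {-3, 0, 4}.
Local minima of P (where P''>0): P(-1)=-2. Local minima of Q: Q(-3)=-891, Q(4)=-1920.
So the global minimum of F is P(-1) + Q(4) − 2 = -2 − 1920 − 2 = -1924, attained at (-1, 4).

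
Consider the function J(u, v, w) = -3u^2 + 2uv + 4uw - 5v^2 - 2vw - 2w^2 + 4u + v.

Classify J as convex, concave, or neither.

concave

J is quadratic, so its Hessian is the constant matrix H = [[-6, 2, 4], [2, -10, -2], [4, -2, -4]].
Leading principal minors: -6, 56, -72.
Signs alternate −, +, − ⇒ H ≺ 0 ⇒ concave.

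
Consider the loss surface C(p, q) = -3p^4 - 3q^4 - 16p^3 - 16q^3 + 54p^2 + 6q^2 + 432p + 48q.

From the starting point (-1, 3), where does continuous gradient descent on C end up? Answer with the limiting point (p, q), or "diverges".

diverges

C is separable, so gradient descent decouples: p follows -∂C/∂p, q follows -∂C/∂q.
∂C/∂p = -12(p - 3)(p + 3)(p + 4); at p=-1 this is 288, so p decreases.
∂C/∂q = -12(q - 1)(q + 1)(q + 4); at q=3 this is -672, so q increases.
The q-coordinate has no critical point in that direction and runs off to infinity.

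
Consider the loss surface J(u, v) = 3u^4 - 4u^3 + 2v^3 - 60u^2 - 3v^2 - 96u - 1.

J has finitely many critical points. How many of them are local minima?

2

J separates as a function of u plus a function of v, so ∇J=0 decouples.
∂J/∂u = 12(u - 4)(u + 1)(u + 2) = 0 at u ∈ {-2, -1, 4}; ∂J/∂v = 6v(v - 1) = 0 at v ∈ {0, 1}.
The Hessian is diagonal: diag(J_uu, J_vv). Second derivatives: J_uu(-2)=72, J_uu(-1)=-60, J_uu(4)=360; J_vv(0)=-6, J_vv(1)=6.
Local minima occur where both diagonal entries positive: (-2, 1), (4, 1). Count: 2.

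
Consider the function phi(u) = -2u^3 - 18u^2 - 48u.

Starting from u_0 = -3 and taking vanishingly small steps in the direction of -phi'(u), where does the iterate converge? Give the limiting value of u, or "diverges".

-4

phi'(u) = -6(u + 2)(u + 4), so phi'(-3) = 6.
Gradient descent moves in the -phi' direction, i.e. u is decreasing.
The nearest critical point in that direction is u = -4, where phi'' = 12 > 0 (a local minimum). The iterate converges there.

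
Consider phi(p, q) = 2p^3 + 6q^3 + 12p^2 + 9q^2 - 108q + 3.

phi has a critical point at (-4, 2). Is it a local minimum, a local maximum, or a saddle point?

The mixed partial ∂²phi/∂p∂q is 0, so the Hessian at any point is diag(phi_pp, phi_qq) = diag(12(p + 2), 18(2q + 1)).
At (-4, 2): H = diag(-24, 90).
The eigenvalues have opposite signs, so H is indefinite: a saddle point.

saddle point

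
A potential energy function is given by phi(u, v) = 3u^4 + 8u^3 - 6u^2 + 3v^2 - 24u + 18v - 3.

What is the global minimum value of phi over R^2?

phi(u,v) separates as P(u) + Q(v) − 3, so its minimum is min P + min Q − 3.
P'(u) = 12(u - 1)(u + 1)(u + 2) vanishes at u ∈ {-2, -1, 1}; Q'(v) = 6v + 18 vanishes at v ∈ {-3}.
Local minima of P (where P''>0): P(-2)=8, P(1)=-19. Local minima of Q: Q(-3)=-27.
So the global minimum of phi is P(1) + Q(-3) − 3 = -19 − 27 − 3 = -49, attained at (1, -3).

-49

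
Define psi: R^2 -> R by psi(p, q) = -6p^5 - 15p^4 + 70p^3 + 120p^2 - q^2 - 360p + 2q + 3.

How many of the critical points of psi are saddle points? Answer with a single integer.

2

psi separates as a function of p plus a function of q, so ∇psi=0 decouples.
∂psi/∂p = -30(p - 2)(p - 1)(p + 2)(p + 3) = 0 at p ∈ {-3, -2, 1, 2}; ∂psi/∂q = -2(q - 1) = 0 at q ∈ {1}.
The Hessian is diagonal: diag(psi_pp, psi_qq). Second derivatives: psi_pp(-3)=600, psi_pp(-2)=-360, psi_pp(1)=360, psi_pp(2)=-600; psi_qq(1)=-2.
Saddle points occur where the two diagonal entries have opposite signs: (-3, 1), (1, 1). Count: 2.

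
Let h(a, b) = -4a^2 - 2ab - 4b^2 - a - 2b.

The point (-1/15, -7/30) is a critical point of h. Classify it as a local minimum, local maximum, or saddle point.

local maximum

The Hessian of h is constant: H = [[-8, -2], [-2, -8]].
det(H) = (-8)·(-8) − (-2)² = 60.
det(H) > 0 and tr(H) = -16 < 0, so H is negative definite and the point is a local maximum.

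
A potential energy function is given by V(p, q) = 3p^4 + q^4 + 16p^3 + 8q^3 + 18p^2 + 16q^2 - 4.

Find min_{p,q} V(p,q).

V(p,q) separates as A(p) + B(q) − 4, so its minimum is min A + min B − 4.
A'(p) = 12p(p + 1)(p + 3) vanishes at p ∈ {-3, -1, 0}; B'(q) = 4q(q + 2)(q + 4) vanishes at q ∈ {-4, -2, 0}.
Local minima of A (where A''>0): A(-3)=-27, A(0)=0. Local minima of B: B(-4)=0, B(0)=0.
So the global minimum of V is A(-3) + B(-4) − 4 = -27 + 0 − 4 = -31, attained at (-3, -4).

-31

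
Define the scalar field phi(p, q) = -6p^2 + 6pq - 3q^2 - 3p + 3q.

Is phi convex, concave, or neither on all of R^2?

phi is quadratic, so its Hessian is the constant matrix H = [[-12, 6], [6, -6]].
det(H) = 36, tr(H) = -18.
det(H) > 0 and tr(H) < 0, so H is negative definite everywhere: concave.

concave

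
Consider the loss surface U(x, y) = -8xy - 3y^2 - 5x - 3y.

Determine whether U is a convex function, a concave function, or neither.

neither

U is quadratic, so its Hessian is the constant matrix H = [[0, -8], [-8, -6]].
det(H) = -64, tr(H) = -6.
det(H) < 0, so H is indefinite: neither convex nor concave.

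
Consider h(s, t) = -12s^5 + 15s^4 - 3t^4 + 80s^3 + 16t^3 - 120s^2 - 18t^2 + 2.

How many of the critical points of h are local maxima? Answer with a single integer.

4

h separates as a function of s plus a function of t, so ∇h=0 decouples.
∂h/∂s = -60s(s - 2)(s - 1)(s + 2) = 0 at s ∈ {-2, 0, 1, 2}; ∂h/∂t = -12t(t - 3)(t - 1) = 0 at t ∈ {0, 1, 3}.
The Hessian is diagonal: diag(h_ss, h_tt). Second derivatives: h_ss(-2)=1440, h_ss(0)=-240, h_ss(1)=180, h_ss(2)=-480; h_tt(0)=-36, h_tt(1)=24, h_tt(3)=-72.
Local maxima occur where both diagonal entries negative: (0, 0), (0, 3), (2, 0), (2, 3). Count: 4.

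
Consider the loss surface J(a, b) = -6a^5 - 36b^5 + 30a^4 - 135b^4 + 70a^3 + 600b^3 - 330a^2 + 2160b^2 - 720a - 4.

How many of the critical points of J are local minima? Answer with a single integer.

4

J separates as a function of a plus a function of b, so ∇J=0 decouples.
∂J/∂a = -30(a - 4)(a - 3)(a + 1)(a + 2) = 0 at a ∈ {-2, -1, 3, 4}; ∂J/∂b = -180b(b - 3)(b + 2)(b + 4) = 0 at b ∈ {-4, -2, 0, 3}.
The Hessian is diagonal: diag(J_aa, J_bb). Second derivatives: J_aa(-2)=900, J_aa(-1)=-600, J_aa(3)=600, J_aa(4)=-900; J_bb(-4)=10080, J_bb(-2)=-3600, J_bb(0)=4320, J_bb(3)=-18900.
Local minima occur where both diagonal entries positive: (-2, -4), (-2, 0), (3, -4), (3, 0). Count: 4.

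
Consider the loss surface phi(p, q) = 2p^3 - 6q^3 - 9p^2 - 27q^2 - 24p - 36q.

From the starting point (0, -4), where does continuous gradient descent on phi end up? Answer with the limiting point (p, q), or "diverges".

(4, -2)

phi is separable, so gradient descent decouples: p follows -∂phi/∂p, q follows -∂phi/∂q.
∂phi/∂p = 6(p - 4)(p + 1); at p=0 this is -24, so p increases.
∂phi/∂q = -18(q + 1)(q + 2); at q=-4 this is -108, so q increases.
p converges to its nearest critical value 4 (a local min of the p-part); q converges to -2. The iterate converges to (4, -2).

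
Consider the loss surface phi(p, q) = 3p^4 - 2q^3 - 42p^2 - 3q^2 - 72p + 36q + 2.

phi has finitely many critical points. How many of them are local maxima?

1

phi separates as a function of p plus a function of q, so ∇phi=0 decouples.
∂phi/∂p = 12(p - 3)(p + 1)(p + 2) = 0 at p ∈ {-2, -1, 3}; ∂phi/∂q = -6(q - 2)(q + 3) = 0 at q ∈ {-3, 2}.
The Hessian is diagonal: diag(phi_pp, phi_qq). Second derivatives: phi_pp(-2)=60, phi_pp(-1)=-48, phi_pp(3)=240; phi_qq(-3)=30, phi_qq(2)=-30.
Local maxima occur where both diagonal entries negative: (-1, 2). Count: 1.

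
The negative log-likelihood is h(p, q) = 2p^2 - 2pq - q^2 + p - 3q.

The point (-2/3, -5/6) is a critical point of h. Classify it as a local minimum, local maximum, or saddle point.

saddle point

The Hessian of h is constant: H = [[4, -2], [-2, -2]].
det(H) = 4·(-2) − (-2)² = -12.
Since det(H) < 0, H is indefinite and the critical point is a saddle point.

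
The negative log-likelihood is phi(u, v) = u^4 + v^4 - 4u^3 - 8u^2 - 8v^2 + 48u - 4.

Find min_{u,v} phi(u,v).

-100

phi(u,v) separates as P(u) + Q(v) − 4, so its minimum is min P + min Q − 4.
P'(u) = 4(u - 3)(u - 2)(u + 2) vanishes at u ∈ {-2, 2, 3}; Q'(v) = 4v(v - 2)(v + 2) vanishes at v ∈ {-2, 0, 2}.
Local minima of P (where P''>0): P(-2)=-80, P(3)=45. Local minima of Q: Q(-2)=-16, Q(2)=-16.
So the global minimum of phi is P(-2) + Q(-2) − 4 = -80 − 16 − 4 = -100, attained at (-2, -2).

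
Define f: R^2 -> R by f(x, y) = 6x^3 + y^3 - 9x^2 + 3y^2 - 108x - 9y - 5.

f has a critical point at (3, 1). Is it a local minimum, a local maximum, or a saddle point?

local minimum

The mixed partial ∂²f/∂x∂y is 0, so the Hessian at any point is diag(f_xx, f_yy) = diag(18(2x - 1), 6(y + 1)).
At (3, 1): H = diag(90, 12).
Both eigenvalues are positive, so H is positive definite: a local minimum.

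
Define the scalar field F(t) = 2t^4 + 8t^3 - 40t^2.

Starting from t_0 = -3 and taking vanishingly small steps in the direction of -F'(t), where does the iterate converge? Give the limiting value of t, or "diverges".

-5

F'(t) = 8t(t - 2)(t + 5), so F'(-3) = 240.
Gradient descent moves in the -F' direction, i.e. t is decreasing.
The nearest critical point in that direction is t = -5, where F'' = 280 > 0 (a local minimum). The iterate converges there.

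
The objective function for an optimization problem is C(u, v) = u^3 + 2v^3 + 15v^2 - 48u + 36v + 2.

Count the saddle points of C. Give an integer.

C separates as a function of u plus a function of v, so ∇C=0 decouples.
∂C/∂u = 3(u - 4)(u + 4) = 0 at u ∈ {-4, 4}; ∂C/∂v = 6(v + 2)(v + 3) = 0 at v ∈ {-3, -2}.
The Hessian is diagonal: diag(C_uu, C_vv). Second derivatives: C_uu(-4)=-24, C_uu(4)=24; C_vv(-3)=-6, C_vv(-2)=6.
Saddle points occur where the two diagonal entries have opposite signs: (-4, -2), (4, -3). Count: 2.

2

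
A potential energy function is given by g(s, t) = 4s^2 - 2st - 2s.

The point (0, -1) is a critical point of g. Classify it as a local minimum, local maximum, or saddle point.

saddle point

The Hessian of g is constant: H = [[8, -2], [-2, 0]].
det(H) = 8·0 − (-2)² = -4.
Since det(H) < 0, H is indefinite and the critical point is a saddle point.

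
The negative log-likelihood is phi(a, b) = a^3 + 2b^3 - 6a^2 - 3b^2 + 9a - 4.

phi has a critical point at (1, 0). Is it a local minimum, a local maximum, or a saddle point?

local maximum

The mixed partial ∂²phi/∂a∂b is 0, so the Hessian at any point is diag(phi_aa, phi_bb) = diag(6(a - 2), 6(2b - 1)).
At (1, 0): H = diag(-6, -6).
Both eigenvalues are negative, so H is negative definite: a local maximum.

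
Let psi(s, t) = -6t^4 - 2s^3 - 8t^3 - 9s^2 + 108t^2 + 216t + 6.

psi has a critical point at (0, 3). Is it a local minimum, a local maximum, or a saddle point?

local maximum

The mixed partial ∂²psi/∂s∂t is 0, so the Hessian at any point is diag(psi_ss, psi_tt) = diag(-6(2s + 3), 24(-3t^2 - 2t + 9)).
At (0, 3): H = diag(-18, -576).
Both eigenvalues are negative, so H is negative definite: a local maximum.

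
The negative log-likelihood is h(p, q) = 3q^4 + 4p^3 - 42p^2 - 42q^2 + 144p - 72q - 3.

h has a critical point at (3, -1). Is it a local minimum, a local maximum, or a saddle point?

The mixed partial ∂²h/∂p∂q is 0, so the Hessian at any point is diag(h_pp, h_qq) = diag(12(2p - 7), 12(3q^2 - 7)).
At (3, -1): H = diag(-12, -48).
Both eigenvalues are negative, so H is negative definite: a local maximum.

local maximum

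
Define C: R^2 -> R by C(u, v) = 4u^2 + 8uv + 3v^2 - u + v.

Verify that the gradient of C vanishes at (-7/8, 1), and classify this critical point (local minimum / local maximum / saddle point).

saddle point

∇C = (8u + 8v - 1, 8u + 6v + 1); substituting (-7/8, 1) gives ∇C = (0, 0), so (-7/8, 1) is indeed a critical point.
The Hessian of C is constant: H = [[8, 8], [8, 6]].
det(H) = 8·6 − 8² = -16.
Since det(H) < 0, H is indefinite and the critical point is a saddle point.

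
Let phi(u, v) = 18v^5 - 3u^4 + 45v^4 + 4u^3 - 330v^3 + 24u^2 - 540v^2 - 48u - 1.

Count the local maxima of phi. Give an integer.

phi separates as a function of u plus a function of v, so ∇phi=0 decouples.
∂phi/∂u = -12(u - 2)(u - 1)(u + 2) = 0 at u ∈ {-2, 1, 2}; ∂phi/∂v = 90v(v - 3)(v + 1)(v + 4) = 0 at v ∈ {-4, -1, 0, 3}.
The Hessian is diagonal: diag(phi_uu, phi_vv). Second derivatives: phi_uu(-2)=-144, phi_uu(1)=36, phi_uu(2)=-48; phi_vv(-4)=-7560, phi_vv(-1)=1080, phi_vv(0)=-1080, phi_vv(3)=7560.
Local maxima occur where both diagonal entries negative: (-2, -4), (-2, 0), (2, -4), (2, 0). Count: 4.

4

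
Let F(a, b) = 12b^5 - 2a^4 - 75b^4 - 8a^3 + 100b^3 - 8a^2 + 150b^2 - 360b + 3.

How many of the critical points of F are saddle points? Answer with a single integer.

6

F separates as a function of a plus a function of b, so ∇F=0 decouples.
∂F/∂a = -8a(a + 1)(a + 2) = 0 at a ∈ {-2, -1, 0}; ∂F/∂b = 60(b - 3)(b - 2)(b - 1)(b + 1) = 0 at b ∈ {-1, 1, 2, 3}.
The Hessian is diagonal: diag(F_aa, F_bb). Second derivatives: F_aa(-2)=-16, F_aa(-1)=8, F_aa(0)=-16; F_bb(-1)=-1440, F_bb(1)=240, F_bb(2)=-180, F_bb(3)=480.
Saddle points occur where the two diagonal entries have opposite signs: (-2, 1), (-2, 3), (-1, -1), (-1, 2), (0, 1), (0, 3). Count: 6.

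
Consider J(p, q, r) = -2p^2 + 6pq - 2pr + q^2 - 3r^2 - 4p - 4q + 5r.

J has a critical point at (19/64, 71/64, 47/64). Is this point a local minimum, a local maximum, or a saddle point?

saddle point

The Hessian is constant: H = [[-4, 6, -2], [6, 2, 0], [-2, 0, -6]].
Leading principal minors: Δ₁ = -4, Δ₂ = -44, Δ₃ = 256.
The minors fit neither the all-positive nor the alternating-sign pattern, so H is indefinite: a saddle point.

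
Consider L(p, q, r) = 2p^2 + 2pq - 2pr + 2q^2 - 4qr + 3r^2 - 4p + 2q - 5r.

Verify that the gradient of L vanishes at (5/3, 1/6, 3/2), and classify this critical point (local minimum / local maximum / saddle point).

local minimum

∇L = (4p + 2q - 2r - 4, 2p + 4q - 4r + 2, -2p - 4q + 6r - 5); substituting (5/3, 1/6, 3/2) gives ∇L = (0, 0, 0), so (5/3, 1/6, 3/2) is indeed a critical point.
The Hessian is constant: H = [[4, 2, -2], [2, 4, -4], [-2, -4, 6]].
Leading principal minors: Δ₁ = 4, Δ₂ = 12, Δ₃ = 24.
All leading minors are positive, so H is positive definite: a local minimum.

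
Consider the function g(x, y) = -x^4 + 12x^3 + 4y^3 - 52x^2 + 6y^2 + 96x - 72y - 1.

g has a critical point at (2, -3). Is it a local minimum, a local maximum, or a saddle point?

local maximum

The mixed partial ∂²g/∂x∂y is 0, so the Hessian at any point is diag(g_xx, g_yy) = diag(4(-3x^2 + 18x - 26), 12(2y + 1)).
At (2, -3): H = diag(-8, -60).
Both eigenvalues are negative, so H is negative definite: a local maximum.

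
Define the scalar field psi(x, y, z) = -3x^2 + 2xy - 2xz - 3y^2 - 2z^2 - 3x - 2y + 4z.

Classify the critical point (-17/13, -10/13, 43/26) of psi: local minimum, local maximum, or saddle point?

local maximum

The Hessian is constant: H = [[-6, 2, -2], [2, -6, 0], [-2, 0, -4]].
Leading principal minors: Δ₁ = -6, Δ₂ = 32, Δ₃ = -104.
The minors alternate sign starting negative (−, +, −), so H is negative definite: a local maximum.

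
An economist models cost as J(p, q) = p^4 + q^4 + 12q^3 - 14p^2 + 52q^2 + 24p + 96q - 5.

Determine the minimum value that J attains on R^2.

J(p,q) separates as A(p) + B(q) − 5, so its minimum is min A + min B − 5.
A'(p) = 4(p - 2)(p - 1)(p + 3) vanishes at p ∈ {-3, 1, 2}; B'(q) = 4(q + 2)(q + 3)(q + 4) vanishes at q ∈ {-4, -3, -2}.
Local minima of A (where A''>0): A(-3)=-117, A(2)=8. Local minima of B: B(-4)=-64, B(-2)=-64.
So the global minimum of J is A(-3) + B(-4) − 5 = -117 − 64 − 5 = -186, attained at (-3, -4).

-186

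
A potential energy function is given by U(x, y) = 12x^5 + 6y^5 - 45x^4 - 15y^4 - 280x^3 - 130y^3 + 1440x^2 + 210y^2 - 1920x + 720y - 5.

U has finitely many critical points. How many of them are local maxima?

U separates as a function of x plus a function of y, so ∇U=0 decouples.
∂U/∂x = 60(x - 4)(x - 2)(x - 1)(x + 4) = 0 at x ∈ {-4, 1, 2, 4}; ∂U/∂y = 30(y - 4)(y - 2)(y + 1)(y + 3) = 0 at y ∈ {-3, -1, 2, 4}.
The Hessian is diagonal: diag(U_xx, U_yy). Second derivatives: U_xx(-4)=-14400, U_xx(1)=900, U_xx(2)=-720, U_xx(4)=2880; U_yy(-3)=-2100, U_yy(-1)=900, U_yy(2)=-900, U_yy(4)=2100.
Local maxima occur where both diagonal entries negative: (-4, -3), (-4, 2), (2, -3), (2, 2). Count: 4.

4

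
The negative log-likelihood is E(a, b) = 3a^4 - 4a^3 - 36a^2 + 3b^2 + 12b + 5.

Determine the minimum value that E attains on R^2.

-196

E(a,b) separates as P(a) + Q(b) + 5, so its minimum is min P + min Q + 5.
P'(a) = 12a(a - 3)(a + 2) vanishes at a ∈ {-2, 0, 3}; Q'(b) = 6b + 12 vanishes at b ∈ {-2}.
Local minima of P (where P''>0): P(-2)=-64, P(3)=-189. Local minima of Q: Q(-2)=-12.
So the global minimum of E is P(3) + Q(-2) + 5 = -189 − 12 + 5 = -196, attained at (3, -2).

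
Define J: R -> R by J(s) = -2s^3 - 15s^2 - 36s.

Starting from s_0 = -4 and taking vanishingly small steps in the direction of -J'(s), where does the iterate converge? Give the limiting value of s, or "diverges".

-3

J'(s) = -6(s + 2)(s + 3), so J'(-4) = -12.
Gradient descent moves in the -J' direction, i.e. s is increasing.
The nearest critical point in that direction is s = -3, where J'' = 6 > 0 (a local minimum). The iterate converges there.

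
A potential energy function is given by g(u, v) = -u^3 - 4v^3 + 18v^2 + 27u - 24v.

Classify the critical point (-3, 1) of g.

local minimum

The mixed partial ∂²g/∂u∂v is 0, so the Hessian at any point is diag(g_uu, g_vv) = diag(-6u, 12(-2v + 3)).
At (-3, 1): H = diag(18, 12).
Both eigenvalues are positive, so H is positive definite: a local minimum.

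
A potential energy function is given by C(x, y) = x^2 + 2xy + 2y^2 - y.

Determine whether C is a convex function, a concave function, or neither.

C is quadratic, so its Hessian is the constant matrix H = [[2, 2], [2, 4]].
det(H) = 4, tr(H) = 6.
det(H) > 0 and tr(H) > 0, so H is positive definite everywhere: convex.

convex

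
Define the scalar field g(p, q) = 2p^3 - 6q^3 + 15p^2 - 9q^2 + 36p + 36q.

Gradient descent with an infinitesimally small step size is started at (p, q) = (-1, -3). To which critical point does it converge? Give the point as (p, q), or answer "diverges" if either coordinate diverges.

(-2, -2)

g is separable, so gradient descent decouples: p follows -∂g/∂p, q follows -∂g/∂q.
∂g/∂p = 6(p + 2)(p + 3); at p=-1 this is 12, so p decreases.
∂g/∂q = -18(q - 1)(q + 2); at q=-3 this is -72, so q increases.
p converges to its nearest critical value -2 (a local min of the p-part); q converges to -2. The iterate converges to (-2, -2).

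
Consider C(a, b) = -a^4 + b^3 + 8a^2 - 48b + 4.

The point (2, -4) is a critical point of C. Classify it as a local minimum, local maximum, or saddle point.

local maximum

The mixed partial ∂²C/∂a∂b is 0, so the Hessian at any point is diag(C_aa, C_bb) = diag(4(-3a^2 + 4), 6b).
At (2, -4): H = diag(-32, -24).
Both eigenvalues are negative, so H is negative definite: a local maximum.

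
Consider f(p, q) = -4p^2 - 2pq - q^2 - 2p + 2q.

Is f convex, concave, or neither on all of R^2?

concave

f is quadratic, so its Hessian is the constant matrix H = [[-8, -2], [-2, -2]].
det(H) = 12, tr(H) = -10.
det(H) > 0 and tr(H) < 0, so H is negative definite everywhere: concave.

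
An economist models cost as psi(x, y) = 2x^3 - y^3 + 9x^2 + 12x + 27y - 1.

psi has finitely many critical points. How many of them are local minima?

psi separates as a function of x plus a function of y, so ∇psi=0 decouples.
∂psi/∂x = 6(x + 1)(x + 2) = 0 at x ∈ {-2, -1}; ∂psi/∂y = -3(y - 3)(y + 3) = 0 at y ∈ {-3, 3}.
The Hessian is diagonal: diag(psi_xx, psi_yy). Second derivatives: psi_xx(-2)=-6, psi_xx(-1)=6; psi_yy(-3)=18, psi_yy(3)=-18.
Local minima occur where both diagonal entries positive: (-1, -3). Count: 1.

1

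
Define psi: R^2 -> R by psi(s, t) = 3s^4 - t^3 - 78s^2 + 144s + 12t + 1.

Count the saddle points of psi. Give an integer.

psi separates as a function of s plus a function of t, so ∇psi=0 decouples.
∂psi/∂s = 12(s - 3)(s - 1)(s + 4) = 0 at s ∈ {-4, 1, 3}; ∂psi/∂t = -3(t - 2)(t + 2) = 0 at t ∈ {-2, 2}.
The Hessian is diagonal: diag(psi_ss, psi_tt). Second derivatives: psi_ss(-4)=420, psi_ss(1)=-120, psi_ss(3)=168; psi_tt(-2)=12, psi_tt(2)=-12.
Saddle points occur where the two diagonal entries have opposite signs: (-4, 2), (1, -2), (3, 2). Count: 3.

3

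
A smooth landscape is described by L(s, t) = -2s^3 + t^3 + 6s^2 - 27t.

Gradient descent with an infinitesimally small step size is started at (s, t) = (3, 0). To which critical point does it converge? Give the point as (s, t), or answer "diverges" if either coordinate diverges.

L is separable, so gradient descent decouples: s follows -∂L/∂s, t follows -∂L/∂t.
∂L/∂s = -6s(s - 2); at s=3 this is -18, so s increases.
∂L/∂t = 3(t - 3)(t + 3); at t=0 this is -27, so t increases.
The s-coordinate has no critical point in that direction and runs off to infinity.

diverges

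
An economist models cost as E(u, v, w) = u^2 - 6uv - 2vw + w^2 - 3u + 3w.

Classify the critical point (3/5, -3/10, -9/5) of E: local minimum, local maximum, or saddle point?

saddle point

The Hessian is constant: H = [[2, -6, 0], [-6, 0, -2], [0, -2, 2]].
Leading principal minors: Δ₁ = 2, Δ₂ = -36, Δ₃ = -80.
The minors fit neither the all-positive nor the alternating-sign pattern, so H is indefinite: a saddle point.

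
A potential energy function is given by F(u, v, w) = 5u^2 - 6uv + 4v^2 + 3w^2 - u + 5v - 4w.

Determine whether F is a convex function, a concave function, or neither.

F is quadratic, so its Hessian is the constant matrix H = [[10, -6, 0], [-6, 8, 0], [0, 0, 6]].
Leading principal minors: 10, 44, 264.
All positive ⇒ H ≻ 0 ⇒ convex.

convex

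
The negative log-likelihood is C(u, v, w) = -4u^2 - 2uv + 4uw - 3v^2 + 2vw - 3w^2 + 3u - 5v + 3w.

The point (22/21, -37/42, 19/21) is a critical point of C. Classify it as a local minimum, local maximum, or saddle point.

The Hessian is constant: H = [[-8, -2, 4], [-2, -6, 2], [4, 2, -6]].
Leading principal minors: Δ₁ = -8, Δ₂ = 44, Δ₃ = -168.
The minors alternate sign starting negative (−, +, −), so H is negative definite: a local maximum.

local maximum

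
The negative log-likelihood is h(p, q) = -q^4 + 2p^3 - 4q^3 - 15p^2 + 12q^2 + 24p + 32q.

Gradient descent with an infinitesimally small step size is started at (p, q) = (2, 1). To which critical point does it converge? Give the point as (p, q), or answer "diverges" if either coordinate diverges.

h is separable, so gradient descent decouples: p follows -∂h/∂p, q follows -∂h/∂q.
∂h/∂p = 6(p - 4)(p - 1); at p=2 this is -12, so p increases.
∂h/∂q = -4(q - 2)(q + 1)(q + 4); at q=1 this is 40, so q decreases.
p converges to its nearest critical value 4 (a local min of the p-part); q converges to -1. The iterate converges to (4, -1).

(4, -1)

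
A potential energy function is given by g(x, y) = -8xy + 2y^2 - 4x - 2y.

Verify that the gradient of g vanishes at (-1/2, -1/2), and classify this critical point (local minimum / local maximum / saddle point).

saddle point

∇g = (-8y - 4, -8x + 4y - 2); substituting (-1/2, -1/2) gives ∇g = (0, 0), so (-1/2, -1/2) is indeed a critical point.
The Hessian of g is constant: H = [[0, -8], [-8, 4]].
det(H) = 0·4 − (-8)² = -64.
Since det(H) < 0, H is indefinite and the critical point is a saddle point.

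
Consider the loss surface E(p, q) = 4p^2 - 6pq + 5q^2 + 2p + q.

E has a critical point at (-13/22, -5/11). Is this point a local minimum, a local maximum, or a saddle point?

The Hessian of E is constant: H = [[8, -6], [-6, 10]].
det(H) = 8·10 − (-6)² = 44.
det(H) > 0 and tr(H) = 18 > 0, so H is positive definite and the point is a local minimum.

local minimum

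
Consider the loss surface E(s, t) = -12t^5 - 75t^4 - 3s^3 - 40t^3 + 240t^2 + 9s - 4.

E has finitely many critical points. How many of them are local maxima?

E separates as a function of s plus a function of t, so ∇E=0 decouples.
∂E/∂s = -9(s - 1)(s + 1) = 0 at s ∈ {-1, 1}; ∂E/∂t = -60t(t - 1)(t + 2)(t + 4) = 0 at t ∈ {-4, -2, 0, 1}.
The Hessian is diagonal: diag(E_ss, E_tt). Second derivatives: E_ss(-1)=18, E_ss(1)=-18; E_tt(-4)=2400, E_tt(-2)=-720, E_tt(0)=480, E_tt(1)=-900.
Local maxima occur where both diagonal entries negative: (1, -2), (1, 1). Count: 2.

2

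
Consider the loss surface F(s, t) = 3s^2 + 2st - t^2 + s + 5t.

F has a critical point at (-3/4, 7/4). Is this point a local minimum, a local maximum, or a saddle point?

saddle point

The Hessian of F is constant: H = [[6, 2], [2, -2]].
det(H) = 6·(-2) − 2² = -16.
Since det(H) < 0, H is indefinite and the critical point is a saddle point.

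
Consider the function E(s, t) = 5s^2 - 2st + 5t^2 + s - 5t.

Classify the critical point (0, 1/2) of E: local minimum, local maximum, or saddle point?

local minimum

The Hessian of E is constant: H = [[10, -2], [-2, 10]].
det(H) = 10·10 − (-2)² = 96.
det(H) > 0 and tr(H) = 20 > 0, so H is positive definite and the point is a local minimum.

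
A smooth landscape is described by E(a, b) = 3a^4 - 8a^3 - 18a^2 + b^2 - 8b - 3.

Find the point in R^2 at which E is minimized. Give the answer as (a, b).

(3, 4)

E(a,b) separates as P(a) + Q(b) − 3, so its minimum is min P + min Q − 3.
P'(a) = 12a(a - 3)(a + 1) vanishes at a ∈ {-1, 0, 3}; Q'(b) = 2b - 8 vanishes at b ∈ {4}.
Local minima of P (where P''>0): P(-1)=-7, P(3)=-135. Local minima of Q: Q(4)=-16.
So the global minimum of E is P(3) + Q(4) − 3 = -135 − 16 − 3 = -154, attained at (3, 4).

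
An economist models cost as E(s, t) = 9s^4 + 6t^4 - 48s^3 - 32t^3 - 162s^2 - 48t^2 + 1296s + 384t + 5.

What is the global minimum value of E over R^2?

E(s,t) separates as P(s) + Q(t) + 5, so its minimum is min P + min Q + 5.
P'(s) = 36(s - 4)(s - 3)(s + 3) vanishes at s ∈ {-3, 3, 4}; Q'(t) = 24(t - 4)(t - 2)(t + 2) vanishes at t ∈ {-2, 2, 4}.
Local minima of P (where P''>0): P(-3)=-3321, P(4)=1824. Local minima of Q: Q(-2)=-608, Q(4)=256.
So the global minimum of E is P(-3) + Q(-2) + 5 = -3321 − 608 + 5 = -3924, attained at (-3, -2).

-3924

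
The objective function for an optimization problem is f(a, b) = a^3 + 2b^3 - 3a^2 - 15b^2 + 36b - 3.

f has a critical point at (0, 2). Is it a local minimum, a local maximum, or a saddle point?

The mixed partial ∂²f/∂a∂b is 0, so the Hessian at any point is diag(f_aa, f_bb) = diag(6(a - 1), 6(2b - 5)).
At (0, 2): H = diag(-6, -6).
Both eigenvalues are negative, so H is negative definite: a local maximum.

local maximum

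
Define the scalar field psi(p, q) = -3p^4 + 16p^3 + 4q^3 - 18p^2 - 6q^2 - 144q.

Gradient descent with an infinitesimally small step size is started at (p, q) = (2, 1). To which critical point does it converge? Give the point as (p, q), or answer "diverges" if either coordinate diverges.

(1, 4)

psi is separable, so gradient descent decouples: p follows -∂psi/∂p, q follows -∂psi/∂q.
∂psi/∂p = -12p(p - 3)(p - 1); at p=2 this is 24, so p decreases.
∂psi/∂q = 12(q - 4)(q + 3); at q=1 this is -144, so q increases.
p converges to its nearest critical value 1 (a local min of the p-part); q converges to 4. The iterate converges to (1, 4).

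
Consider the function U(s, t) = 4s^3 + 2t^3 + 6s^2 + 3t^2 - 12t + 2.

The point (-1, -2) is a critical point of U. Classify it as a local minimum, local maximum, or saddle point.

local maximum

The mixed partial ∂²U/∂s∂t is 0, so the Hessian at any point is diag(U_ss, U_tt) = diag(12(2s + 1), 6(2t + 1)).
At (-1, -2): H = diag(-12, -18).
Both eigenvalues are negative, so H is negative definite: a local maximum.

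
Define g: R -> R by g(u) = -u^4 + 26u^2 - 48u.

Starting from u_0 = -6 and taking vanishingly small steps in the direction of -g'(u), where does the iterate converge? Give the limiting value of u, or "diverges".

diverges

g'(u) = -4(u - 3)(u - 1)(u + 4), so g'(-6) = 504.
Gradient descent moves in the -g' direction, i.e. u is decreasing.
There is no critical point below u=-6, and g' keeps the same sign, so the iterate runs off to −∞.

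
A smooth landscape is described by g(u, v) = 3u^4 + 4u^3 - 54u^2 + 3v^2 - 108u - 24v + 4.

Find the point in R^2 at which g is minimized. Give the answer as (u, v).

(3, 4)

g(u,v) separates as P(u) + Q(v) + 4, so its minimum is min P + min Q + 4.
P'(u) = 12(u - 3)(u + 1)(u + 3) vanishes at u ∈ {-3, -1, 3}; Q'(v) = 6v - 24 vanishes at v ∈ {4}.
Local minima of P (where P''>0): P(-3)=-27, P(3)=-459. Local minima of Q: Q(4)=-48.
So the global minimum of g is P(3) + Q(4) + 4 = -459 − 48 + 4 = -503, attained at (3, 4).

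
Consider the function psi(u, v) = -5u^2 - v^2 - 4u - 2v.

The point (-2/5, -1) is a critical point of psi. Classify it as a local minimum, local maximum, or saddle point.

The Hessian of psi is constant: H = [[-10, 0], [0, -2]].
det(H) = (-10)·(-2) − 0² = 20.
det(H) > 0 and tr(H) = -12 < 0, so H is negative definite and the point is a local maximum.

local maximum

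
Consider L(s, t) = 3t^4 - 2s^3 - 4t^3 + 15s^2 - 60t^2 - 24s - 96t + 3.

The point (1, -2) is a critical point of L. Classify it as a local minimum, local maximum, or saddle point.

The mixed partial ∂²L/∂s∂t is 0, so the Hessian at any point is diag(L_ss, L_tt) = diag(6(-2s + 5), 12(3t^2 - 2t - 10)).
At (1, -2): H = diag(18, 72).
Both eigenvalues are positive, so H is positive definite: a local minimum.

local minimum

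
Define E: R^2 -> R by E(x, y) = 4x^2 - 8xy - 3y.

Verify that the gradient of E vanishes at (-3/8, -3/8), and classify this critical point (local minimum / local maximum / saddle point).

∇E = (8x - 8y, -8x - 3); substituting (-3/8, -3/8) gives ∇E = (0, 0), so (-3/8, -3/8) is indeed a critical point.
The Hessian of E is constant: H = [[8, -8], [-8, 0]].
det(H) = 8·0 − (-8)² = -64.
Since det(H) < 0, H is indefinite and the critical point is a saddle point.

saddle point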